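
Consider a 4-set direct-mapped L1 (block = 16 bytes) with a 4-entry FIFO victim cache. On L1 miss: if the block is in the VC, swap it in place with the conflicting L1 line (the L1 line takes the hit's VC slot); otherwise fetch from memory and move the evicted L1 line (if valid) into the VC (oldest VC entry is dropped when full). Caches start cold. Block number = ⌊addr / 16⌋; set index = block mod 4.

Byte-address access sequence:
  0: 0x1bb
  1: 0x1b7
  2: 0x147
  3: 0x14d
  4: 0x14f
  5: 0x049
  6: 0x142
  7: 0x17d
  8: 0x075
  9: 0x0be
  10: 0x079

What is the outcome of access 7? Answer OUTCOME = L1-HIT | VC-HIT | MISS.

#0 0x1bb→b27/s3 MISS; vc=[]
#1 0x1b7→b27/s3 L1-HIT; vc=[]
#2 0x147→b20/s0 MISS; vc=[]
#3 0x14d→b20/s0 L1-HIT; vc=[]
#4 0x14f→b20/s0 L1-HIT; vc=[]
#5 0x49→b4/s0 MISS; vc=[20]
#6 0x142→b20/s0 VC-HIT; vc=[4]
#7 0x17d→b23/s3 MISS; vc=[4,27]
#8 0x75→b7/s3 MISS; vc=[4,27,23]
#9 0xbe→b11/s3 MISS; vc=[4,27,23,7]
#10 0x79→b7/s3 VC-HIT; vc=[4,27,23,11]

OUTCOME = MISS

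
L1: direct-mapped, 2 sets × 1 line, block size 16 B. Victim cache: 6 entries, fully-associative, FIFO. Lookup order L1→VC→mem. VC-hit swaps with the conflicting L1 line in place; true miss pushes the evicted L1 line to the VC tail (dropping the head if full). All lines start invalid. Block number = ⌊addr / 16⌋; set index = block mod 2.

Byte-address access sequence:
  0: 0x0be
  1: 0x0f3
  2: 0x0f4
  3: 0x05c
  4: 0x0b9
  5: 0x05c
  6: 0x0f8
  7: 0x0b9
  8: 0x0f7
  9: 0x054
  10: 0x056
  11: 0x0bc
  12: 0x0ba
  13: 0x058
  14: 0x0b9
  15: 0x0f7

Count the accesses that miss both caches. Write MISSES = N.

MISSES = 3

0: 0xbe (blk 11, set 1) → MISS  vc=[]
1: 0xf3 (blk 15, set 1) → MISS  vc=[11]
2: 0xf4 (blk 15, set 1) → L1-HIT  vc=[11]
3: 0x5c (blk 5, set 1) → MISS  vc=[11, 15]
4: 0xb9 (blk 11, set 1) → VC-HIT  vc=[5, 15]
5: 0x5c (blk 5, set 1) → VC-HIT  vc=[11, 15]
6: 0xf8 (blk 15, set 1) → VC-HIT  vc=[11, 5]
7: 0xb9 (blk 11, set 1) → VC-HIT  vc=[15, 5]
8: 0xf7 (blk 15, set 1) → VC-HIT  vc=[11, 5]
9: 0x54 (blk 5, set 1) → VC-HIT  vc=[11, 15]
10: 0x56 (blk 5, set 1) → L1-HIT  vc=[11, 15]
11: 0xbc (blk 11, set 1) → VC-HIT  vc=[5, 15]
12: 0xba (blk 11, set 1) → L1-HIT  vc=[5, 15]
13: 0x58 (blk 5, set 1) → VC-HIT  vc=[11, 15]
14: 0xb9 (blk 11, set 1) → VC-HIT  vc=[5, 15]
15: 0xf7 (blk 15, set 1) → VC-HIT  vc=[5, 11]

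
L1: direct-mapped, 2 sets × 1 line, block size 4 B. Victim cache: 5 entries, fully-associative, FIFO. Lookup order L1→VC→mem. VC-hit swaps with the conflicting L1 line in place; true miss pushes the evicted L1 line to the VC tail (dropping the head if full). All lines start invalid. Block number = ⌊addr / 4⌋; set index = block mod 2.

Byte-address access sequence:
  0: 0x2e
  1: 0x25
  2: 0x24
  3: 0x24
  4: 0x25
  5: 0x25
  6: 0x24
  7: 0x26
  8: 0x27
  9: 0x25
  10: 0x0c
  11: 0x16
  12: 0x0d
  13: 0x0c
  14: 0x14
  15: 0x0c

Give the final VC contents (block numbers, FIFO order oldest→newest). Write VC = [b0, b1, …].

VC = [11, 9, 5]

  [0] addr=0x2e blk=11 s=1: MISS | VC []
  [1] addr=0x25 blk=9 s=1: MISS | VC [11]
  [2] addr=0x24 blk=9 s=1: L1-HIT | VC [11]
  [3] addr=0x24 blk=9 s=1: L1-HIT | VC [11]
  [4] addr=0x25 blk=9 s=1: L1-HIT | VC [11]
  [5] addr=0x25 blk=9 s=1: L1-HIT | VC [11]
  [6] addr=0x24 blk=9 s=1: L1-HIT | VC [11]
  [7] addr=0x26 blk=9 s=1: L1-HIT | VC [11]
  [8] addr=0x27 blk=9 s=1: L1-HIT | VC [11]
  [9] addr=0x25 blk=9 s=1: L1-HIT | VC [11]
  [10] addr=0xc blk=3 s=1: MISS | VC [11, 9]
  [11] addr=0x16 blk=5 s=1: MISS | VC [11, 9, 3]
  [12] addr=0xd blk=3 s=1: VC-HIT | VC [11, 9, 5]
  [13] addr=0xc blk=3 s=1: L1-HIT | VC [11, 9, 5]
  [14] addr=0x14 blk=5 s=1: VC-HIT | VC [11, 9, 3]
  [15] addr=0xc blk=3 s=1: VC-HIT | VC [11, 9, 5]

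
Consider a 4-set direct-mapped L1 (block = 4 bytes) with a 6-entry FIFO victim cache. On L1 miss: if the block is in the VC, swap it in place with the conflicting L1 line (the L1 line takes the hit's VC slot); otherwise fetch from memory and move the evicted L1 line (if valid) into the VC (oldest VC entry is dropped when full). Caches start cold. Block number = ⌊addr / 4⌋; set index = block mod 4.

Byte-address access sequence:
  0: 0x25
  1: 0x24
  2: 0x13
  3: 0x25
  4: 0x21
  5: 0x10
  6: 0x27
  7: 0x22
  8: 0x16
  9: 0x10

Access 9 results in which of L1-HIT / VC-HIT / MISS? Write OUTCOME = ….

OUTCOME = VC-HIT

#0 0x25→b9/s1 MISS; vc=[]
#1 0x24→b9/s1 L1-HIT; vc=[]
#2 0x13→b4/s0 MISS; vc=[]
#3 0x25→b9/s1 L1-HIT; vc=[]
#4 0x21→b8/s0 MISS; vc=[4]
#5 0x10→b4/s0 VC-HIT; vc=[8]
#6 0x27→b9/s1 L1-HIT; vc=[8]
#7 0x22→b8/s0 VC-HIT; vc=[4]
#8 0x16→b5/s1 MISS; vc=[4,9]
#9 0x10→b4/s0 VC-HIT; vc=[8,9]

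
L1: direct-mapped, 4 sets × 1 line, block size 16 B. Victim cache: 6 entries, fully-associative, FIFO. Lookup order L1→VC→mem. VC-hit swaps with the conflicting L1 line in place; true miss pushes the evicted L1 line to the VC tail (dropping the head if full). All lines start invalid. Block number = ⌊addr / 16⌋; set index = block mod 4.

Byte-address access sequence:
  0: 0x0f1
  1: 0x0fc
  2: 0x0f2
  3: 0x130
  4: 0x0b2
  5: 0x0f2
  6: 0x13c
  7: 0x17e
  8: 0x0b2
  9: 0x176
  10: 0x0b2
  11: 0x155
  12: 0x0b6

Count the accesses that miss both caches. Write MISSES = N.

#0 0xf1→b15/s3 MISS; vc=[]
#1 0xfc→b15/s3 L1-HIT; vc=[]
#2 0xf2→b15/s3 L1-HIT; vc=[]
#3 0x130→b19/s3 MISS; vc=[15]
#4 0xb2→b11/s3 MISS; vc=[15,19]
#5 0xf2→b15/s3 VC-HIT; vc=[11,19]
#6 0x13c→b19/s3 VC-HIT; vc=[11,15]
#7 0x17e→b23/s3 MISS; vc=[11,15,19]
#8 0xb2→b11/s3 VC-HIT; vc=[23,15,19]
#9 0x176→b23/s3 VC-HIT; vc=[11,15,19]
#10 0xb2→b11/s3 VC-HIT; vc=[23,15,19]
#11 0x155→b21/s1 MISS; vc=[23,15,19]
#12 0xb6→b11/s3 L1-HIT; vc=[23,15,19]

MISSES = 5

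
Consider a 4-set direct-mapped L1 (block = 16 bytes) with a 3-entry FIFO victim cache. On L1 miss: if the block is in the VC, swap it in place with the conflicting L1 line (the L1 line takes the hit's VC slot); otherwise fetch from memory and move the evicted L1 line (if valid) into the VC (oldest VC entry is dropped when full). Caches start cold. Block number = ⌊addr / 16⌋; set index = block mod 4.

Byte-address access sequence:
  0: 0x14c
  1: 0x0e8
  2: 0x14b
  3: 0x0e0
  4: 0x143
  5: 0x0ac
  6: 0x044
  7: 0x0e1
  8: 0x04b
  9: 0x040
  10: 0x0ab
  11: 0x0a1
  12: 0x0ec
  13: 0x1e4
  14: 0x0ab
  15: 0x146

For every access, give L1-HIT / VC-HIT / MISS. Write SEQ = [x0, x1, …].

SEQ = [MISS, MISS, L1-HIT, L1-HIT, L1-HIT, MISS, MISS, VC-HIT, L1-HIT, L1-HIT, VC-HIT, L1-HIT, VC-HIT, MISS, VC-HIT, VC-HIT]

  [0] addr=0x14c blk=20 s=0: MISS | VC []
  [1] addr=0xe8 blk=14 s=2: MISS | VC []
  [2] addr=0x14b blk=20 s=0: L1-HIT | VC []
  [3] addr=0xe0 blk=14 s=2: L1-HIT | VC []
  [4] addr=0x143 blk=20 s=0: L1-HIT | VC []
  [5] addr=0xac blk=10 s=2: MISS | VC [14]
  [6] addr=0x44 blk=4 s=0: MISS | VC [14, 20]
  [7] addr=0xe1 blk=14 s=2: VC-HIT | VC [10, 20]
  [8] addr=0x4b blk=4 s=0: L1-HIT | VC [10, 20]
  [9] addr=0x40 blk=4 s=0: L1-HIT | VC [10, 20]
  [10] addr=0xab blk=10 s=2: VC-HIT | VC [14, 20]
  [11] addr=0xa1 blk=10 s=2: L1-HIT | VC [14, 20]
  [12] addr=0xec blk=14 s=2: VC-HIT | VC [10, 20]
  [13] addr=0x1e4 blk=30 s=2: MISS | VC [10, 20, 14]
  [14] addr=0xab blk=10 s=2: VC-HIT | VC [30, 20, 14]
  [15] addr=0x146 blk=20 s=0: VC-HIT | VC [30, 4, 14]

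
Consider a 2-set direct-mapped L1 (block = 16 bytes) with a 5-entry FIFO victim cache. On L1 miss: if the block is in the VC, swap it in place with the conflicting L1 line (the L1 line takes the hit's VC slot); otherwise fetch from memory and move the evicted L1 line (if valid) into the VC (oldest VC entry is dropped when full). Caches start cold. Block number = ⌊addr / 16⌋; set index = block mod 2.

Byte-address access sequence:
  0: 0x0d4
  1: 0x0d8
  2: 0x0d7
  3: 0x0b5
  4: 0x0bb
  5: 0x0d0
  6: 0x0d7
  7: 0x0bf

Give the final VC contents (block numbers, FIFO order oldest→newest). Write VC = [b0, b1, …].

  [0] addr=0xd4 blk=13 s=1: MISS | VC []
  [1] addr=0xd8 blk=13 s=1: L1-HIT | VC []
  [2] addr=0xd7 blk=13 s=1: L1-HIT | VC []
  [3] addr=0xb5 blk=11 s=1: MISS | VC [13]
  [4] addr=0xbb blk=11 s=1: L1-HIT | VC [13]
  [5] addr=0xd0 blk=13 s=1: VC-HIT | VC [11]
  [6] addr=0xd7 blk=13 s=1: L1-HIT | VC [11]
  [7] addr=0xbf blk=11 s=1: VC-HIT | VC [13]

VC = [13]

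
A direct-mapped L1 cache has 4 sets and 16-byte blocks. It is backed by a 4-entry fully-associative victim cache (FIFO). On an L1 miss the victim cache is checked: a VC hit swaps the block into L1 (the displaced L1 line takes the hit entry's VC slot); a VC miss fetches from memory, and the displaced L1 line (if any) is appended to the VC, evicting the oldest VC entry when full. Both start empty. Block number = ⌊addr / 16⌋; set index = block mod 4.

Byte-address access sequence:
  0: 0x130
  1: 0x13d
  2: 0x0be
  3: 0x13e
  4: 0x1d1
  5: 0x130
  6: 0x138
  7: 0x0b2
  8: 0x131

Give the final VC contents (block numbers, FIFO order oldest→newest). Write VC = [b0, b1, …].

0: 0x130 (blk 19, set 3) → MISS  vc=[]
1: 0x13d (blk 19, set 3) → L1-HIT  vc=[]
2: 0xbe (blk 11, set 3) → MISS  vc=[19]
3: 0x13e (blk 19, set 3) → VC-HIT  vc=[11]
4: 0x1d1 (blk 29, set 1) → MISS  vc=[11]
5: 0x130 (blk 19, set 3) → L1-HIT  vc=[11]
6: 0x138 (blk 19, set 3) → L1-HIT  vc=[11]
7: 0xb2 (blk 11, set 3) → VC-HIT  vc=[19]
8: 0x131 (blk 19, set 3) → VC-HIT  vc=[11]

VC = [11]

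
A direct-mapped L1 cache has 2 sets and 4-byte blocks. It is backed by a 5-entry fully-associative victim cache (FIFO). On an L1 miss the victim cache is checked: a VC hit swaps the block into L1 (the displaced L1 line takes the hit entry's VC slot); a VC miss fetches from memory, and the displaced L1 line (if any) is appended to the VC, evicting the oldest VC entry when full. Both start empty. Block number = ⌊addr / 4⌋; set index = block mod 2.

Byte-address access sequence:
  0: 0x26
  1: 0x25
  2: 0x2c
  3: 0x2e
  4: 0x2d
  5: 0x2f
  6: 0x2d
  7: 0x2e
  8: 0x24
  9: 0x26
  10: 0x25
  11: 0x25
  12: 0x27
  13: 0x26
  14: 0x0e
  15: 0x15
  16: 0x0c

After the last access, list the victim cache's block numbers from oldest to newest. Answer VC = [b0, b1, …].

0: 0x26 (blk 9, set 1) → MISS  vc=[]
1: 0x25 (blk 9, set 1) → L1-HIT  vc=[]
2: 0x2c (blk 11, set 1) → MISS  vc=[9]
3: 0x2e (blk 11, set 1) → L1-HIT  vc=[9]
4: 0x2d (blk 11, set 1) → L1-HIT  vc=[9]
5: 0x2f (blk 11, set 1) → L1-HIT  vc=[9]
6: 0x2d (blk 11, set 1) → L1-HIT  vc=[9]
7: 0x2e (blk 11, set 1) → L1-HIT  vc=[9]
8: 0x24 (blk 9, set 1) → VC-HIT  vc=[11]
9: 0x26 (blk 9, set 1) → L1-HIT  vc=[11]
10: 0x25 (blk 9, set 1) → L1-HIT  vc=[11]
11: 0x25 (blk 9, set 1) → L1-HIT  vc=[11]
12: 0x27 (blk 9, set 1) → L1-HIT  vc=[11]
13: 0x26 (blk 9, set 1) → L1-HIT  vc=[11]
14: 0xe (blk 3, set 1) → MISS  vc=[11, 9]
15: 0x15 (blk 5, set 1) → MISS  vc=[11, 9, 3]
16: 0xc (blk 3, set 1) → VC-HIT  vc=[11, 9, 5]

VC = [11, 9, 5]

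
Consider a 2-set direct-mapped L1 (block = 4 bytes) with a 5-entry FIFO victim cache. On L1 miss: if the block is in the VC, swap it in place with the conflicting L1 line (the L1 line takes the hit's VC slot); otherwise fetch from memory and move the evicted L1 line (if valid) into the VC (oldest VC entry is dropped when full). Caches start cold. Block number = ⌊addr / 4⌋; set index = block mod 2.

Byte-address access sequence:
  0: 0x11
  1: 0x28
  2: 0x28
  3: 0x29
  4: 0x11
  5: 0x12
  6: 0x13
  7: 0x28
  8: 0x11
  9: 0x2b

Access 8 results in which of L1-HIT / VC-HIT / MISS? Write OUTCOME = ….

0: 0x11 (blk 4, set 0) → MISS  vc=[]
1: 0x28 (blk 10, set 0) → MISS  vc=[4]
2: 0x28 (blk 10, set 0) → L1-HIT  vc=[4]
3: 0x29 (blk 10, set 0) → L1-HIT  vc=[4]
4: 0x11 (blk 4, set 0) → VC-HIT  vc=[10]
5: 0x12 (blk 4, set 0) → L1-HIT  vc=[10]
6: 0x13 (blk 4, set 0) → L1-HIT  vc=[10]
7: 0x28 (blk 10, set 0) → VC-HIT  vc=[4]
8: 0x11 (blk 4, set 0) → VC-HIT  vc=[10]
9: 0x2b (blk 10, set 0) → VC-HIT  vc=[4]

OUTCOME = VC-HIT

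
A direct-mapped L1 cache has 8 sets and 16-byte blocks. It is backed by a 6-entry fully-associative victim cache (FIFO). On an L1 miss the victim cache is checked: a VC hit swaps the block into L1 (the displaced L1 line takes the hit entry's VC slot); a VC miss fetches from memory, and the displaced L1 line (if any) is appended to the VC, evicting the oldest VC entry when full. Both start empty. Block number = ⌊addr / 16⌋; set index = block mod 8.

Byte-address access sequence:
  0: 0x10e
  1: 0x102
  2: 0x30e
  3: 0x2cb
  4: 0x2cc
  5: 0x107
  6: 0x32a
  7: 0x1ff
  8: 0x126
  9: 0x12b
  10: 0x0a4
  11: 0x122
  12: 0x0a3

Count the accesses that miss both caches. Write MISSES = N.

0: 0x10e (blk 16, set 0) → MISS  vc=[]
1: 0x102 (blk 16, set 0) → L1-HIT  vc=[]
2: 0x30e (blk 48, set 0) → MISS  vc=[16]
3: 0x2cb (blk 44, set 4) → MISS  vc=[16]
4: 0x2cc (blk 44, set 4) → L1-HIT  vc=[16]
5: 0x107 (blk 16, set 0) → VC-HIT  vc=[48]
6: 0x32a (blk 50, set 2) → MISS  vc=[48]
7: 0x1ff (blk 31, set 7) → MISS  vc=[48]
8: 0x126 (blk 18, set 2) → MISS  vc=[48, 50]
9: 0x12b (blk 18, set 2) → L1-HIT  vc=[48, 50]
10: 0xa4 (blk 10, set 2) → MISS  vc=[48, 50, 18]
11: 0x122 (blk 18, set 2) → VC-HIT  vc=[48, 50, 10]
12: 0xa3 (blk 10, set 2) → VC-HIT  vc=[48, 50, 18]

MISSES = 7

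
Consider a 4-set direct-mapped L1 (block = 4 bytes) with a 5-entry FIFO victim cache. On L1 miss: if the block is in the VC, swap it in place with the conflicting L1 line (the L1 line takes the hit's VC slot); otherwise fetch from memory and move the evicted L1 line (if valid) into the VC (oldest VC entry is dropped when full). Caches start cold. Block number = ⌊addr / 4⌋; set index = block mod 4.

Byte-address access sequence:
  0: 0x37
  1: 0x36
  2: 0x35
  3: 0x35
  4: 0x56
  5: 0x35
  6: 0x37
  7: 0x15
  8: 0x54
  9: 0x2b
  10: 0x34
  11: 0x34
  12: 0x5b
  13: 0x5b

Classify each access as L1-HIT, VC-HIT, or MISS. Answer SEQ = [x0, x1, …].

SEQ = [MISS, L1-HIT, L1-HIT, L1-HIT, MISS, VC-HIT, L1-HIT, MISS, VC-HIT, MISS, VC-HIT, L1-HIT, MISS, L1-HIT]

#0 0x37→b13/s1 MISS; vc=[]
#1 0x36→b13/s1 L1-HIT; vc=[]
#2 0x35→b13/s1 L1-HIT; vc=[]
#3 0x35→b13/s1 L1-HIT; vc=[]
#4 0x56→b21/s1 MISS; vc=[13]
#5 0x35→b13/s1 VC-HIT; vc=[21]
#6 0x37→b13/s1 L1-HIT; vc=[21]
#7 0x15→b5/s1 MISS; vc=[21,13]
#8 0x54→b21/s1 VC-HIT; vc=[5,13]
#9 0x2b→b10/s2 MISS; vc=[5,13]
#10 0x34→b13/s1 VC-HIT; vc=[5,21]
#11 0x34→b13/s1 L1-HIT; vc=[5,21]
#12 0x5b→b22/s2 MISS; vc=[5,21,10]
#13 0x5b→b22/s2 L1-HIT; vc=[5,21,10]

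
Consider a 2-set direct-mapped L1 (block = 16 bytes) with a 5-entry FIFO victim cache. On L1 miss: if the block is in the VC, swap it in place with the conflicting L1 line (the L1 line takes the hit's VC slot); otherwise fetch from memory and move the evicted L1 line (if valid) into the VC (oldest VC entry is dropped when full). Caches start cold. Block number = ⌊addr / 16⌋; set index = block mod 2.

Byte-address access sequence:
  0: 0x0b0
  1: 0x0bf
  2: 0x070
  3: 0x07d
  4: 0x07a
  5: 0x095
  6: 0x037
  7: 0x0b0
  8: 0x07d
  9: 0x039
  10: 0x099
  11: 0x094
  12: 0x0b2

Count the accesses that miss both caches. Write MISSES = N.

0: 0xb0 (blk 11, set 1) → MISS  vc=[]
1: 0xbf (blk 11, set 1) → L1-HIT  vc=[]
2: 0x70 (blk 7, set 1) → MISS  vc=[11]
3: 0x7d (blk 7, set 1) → L1-HIT  vc=[11]
4: 0x7a (blk 7, set 1) → L1-HIT  vc=[11]
5: 0x95 (blk 9, set 1) → MISS  vc=[11, 7]
6: 0x37 (blk 3, set 1) → MISS  vc=[11, 7, 9]
7: 0xb0 (blk 11, set 1) → VC-HIT  vc=[3, 7, 9]
8: 0x7d (blk 7, set 1) → VC-HIT  vc=[3, 11, 9]
9: 0x39 (blk 3, set 1) → VC-HIT  vc=[7, 11, 9]
10: 0x99 (blk 9, set 1) → VC-HIT  vc=[7, 11, 3]
11: 0x94 (blk 9, set 1) → L1-HIT  vc=[7, 11, 3]
12: 0xb2 (blk 11, set 1) → VC-HIT  vc=[7, 9, 3]

MISSES = 4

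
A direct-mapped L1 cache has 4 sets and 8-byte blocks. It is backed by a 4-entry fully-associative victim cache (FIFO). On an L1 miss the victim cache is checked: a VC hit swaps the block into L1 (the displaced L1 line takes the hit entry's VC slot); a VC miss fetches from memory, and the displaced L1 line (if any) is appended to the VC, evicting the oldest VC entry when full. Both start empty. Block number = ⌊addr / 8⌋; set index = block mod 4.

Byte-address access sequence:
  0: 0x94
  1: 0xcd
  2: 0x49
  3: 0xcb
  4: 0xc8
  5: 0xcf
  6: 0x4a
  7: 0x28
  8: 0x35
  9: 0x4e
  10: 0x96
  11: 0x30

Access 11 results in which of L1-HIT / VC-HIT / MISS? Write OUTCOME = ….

OUTCOME = VC-HIT

0: 0x94 (blk 18, set 2) → MISS  vc=[]
1: 0xcd (blk 25, set 1) → MISS  vc=[]
2: 0x49 (blk 9, set 1) → MISS  vc=[25]
3: 0xcb (blk 25, set 1) → VC-HIT  vc=[9]
4: 0xc8 (blk 25, set 1) → L1-HIT  vc=[9]
5: 0xcf (blk 25, set 1) → L1-HIT  vc=[9]
6: 0x4a (blk 9, set 1) → VC-HIT  vc=[25]
7: 0x28 (blk 5, set 1) → MISS  vc=[25, 9]
8: 0x35 (blk 6, set 2) → MISS  vc=[25, 9, 18]
9: 0x4e (blk 9, set 1) → VC-HIT  vc=[25, 5, 18]
10: 0x96 (blk 18, set 2) → VC-HIT  vc=[25, 5, 6]
11: 0x30 (blk 6, set 2) → VC-HIT  vc=[25, 5, 18]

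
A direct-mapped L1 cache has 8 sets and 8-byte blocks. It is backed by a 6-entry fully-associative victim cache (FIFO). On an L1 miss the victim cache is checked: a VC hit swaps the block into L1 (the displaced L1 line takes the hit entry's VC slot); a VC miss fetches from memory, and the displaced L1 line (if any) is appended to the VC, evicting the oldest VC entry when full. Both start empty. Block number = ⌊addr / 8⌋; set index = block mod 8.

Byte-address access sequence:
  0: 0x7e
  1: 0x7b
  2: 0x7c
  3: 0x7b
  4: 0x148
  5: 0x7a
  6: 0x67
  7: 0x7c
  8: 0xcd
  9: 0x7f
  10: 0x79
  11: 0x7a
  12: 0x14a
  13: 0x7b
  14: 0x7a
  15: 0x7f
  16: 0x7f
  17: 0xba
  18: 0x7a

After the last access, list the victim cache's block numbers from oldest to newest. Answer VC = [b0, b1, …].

VC = [25, 23]

#0 0x7e→b15/s7 MISS; vc=[]
#1 0x7b→b15/s7 L1-HIT; vc=[]
#2 0x7c→b15/s7 L1-HIT; vc=[]
#3 0x7b→b15/s7 L1-HIT; vc=[]
#4 0x148→b41/s1 MISS; vc=[]
#5 0x7a→b15/s7 L1-HIT; vc=[]
#6 0x67→b12/s4 MISS; vc=[]
#7 0x7c→b15/s7 L1-HIT; vc=[]
#8 0xcd→b25/s1 MISS; vc=[41]
#9 0x7f→b15/s7 L1-HIT; vc=[41]
#10 0x79→b15/s7 L1-HIT; vc=[41]
#11 0x7a→b15/s7 L1-HIT; vc=[41]
#12 0x14a→b41/s1 VC-HIT; vc=[25]
#13 0x7b→b15/s7 L1-HIT; vc=[25]
#14 0x7a→b15/s7 L1-HIT; vc=[25]
#15 0x7f→b15/s7 L1-HIT; vc=[25]
#16 0x7f→b15/s7 L1-HIT; vc=[25]
#17 0xba→b23/s7 MISS; vc=[25,15]
#18 0x7a→b15/s7 VC-HIT; vc=[25,23]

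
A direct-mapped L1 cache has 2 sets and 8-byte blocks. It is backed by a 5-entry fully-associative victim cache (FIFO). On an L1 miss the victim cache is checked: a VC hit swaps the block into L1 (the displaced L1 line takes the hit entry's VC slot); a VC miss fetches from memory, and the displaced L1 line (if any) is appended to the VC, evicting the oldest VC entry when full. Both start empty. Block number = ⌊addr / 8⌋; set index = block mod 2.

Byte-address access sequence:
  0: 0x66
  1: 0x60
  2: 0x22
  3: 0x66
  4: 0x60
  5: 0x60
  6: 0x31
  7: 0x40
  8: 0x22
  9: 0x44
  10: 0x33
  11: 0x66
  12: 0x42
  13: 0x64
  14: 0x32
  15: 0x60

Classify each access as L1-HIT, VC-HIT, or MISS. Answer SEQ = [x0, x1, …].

SEQ = [MISS, L1-HIT, MISS, VC-HIT, L1-HIT, L1-HIT, MISS, MISS, VC-HIT, VC-HIT, VC-HIT, VC-HIT, VC-HIT, VC-HIT, VC-HIT, VC-HIT]

0: 0x66 (blk 12, set 0) → MISS  vc=[]
1: 0x60 (blk 12, set 0) → L1-HIT  vc=[]
2: 0x22 (blk 4, set 0) → MISS  vc=[12]
3: 0x66 (blk 12, set 0) → VC-HIT  vc=[4]
4: 0x60 (blk 12, set 0) → L1-HIT  vc=[4]
5: 0x60 (blk 12, set 0) → L1-HIT  vc=[4]
6: 0x31 (blk 6, set 0) → MISS  vc=[4, 12]
7: 0x40 (blk 8, set 0) → MISS  vc=[4, 12, 6]
8: 0x22 (blk 4, set 0) → VC-HIT  vc=[8, 12, 6]
9: 0x44 (blk 8, set 0) → VC-HIT  vc=[4, 12, 6]
10: 0x33 (blk 6, set 0) → VC-HIT  vc=[4, 12, 8]
11: 0x66 (blk 12, set 0) → VC-HIT  vc=[4, 6, 8]
12: 0x42 (blk 8, set 0) → VC-HIT  vc=[4, 6, 12]
13: 0x64 (blk 12, set 0) → VC-HIT  vc=[4, 6, 8]
14: 0x32 (blk 6, set 0) → VC-HIT  vc=[4, 12, 8]
15: 0x60 (blk 12, set 0) → VC-HIT  vc=[4, 6, 8]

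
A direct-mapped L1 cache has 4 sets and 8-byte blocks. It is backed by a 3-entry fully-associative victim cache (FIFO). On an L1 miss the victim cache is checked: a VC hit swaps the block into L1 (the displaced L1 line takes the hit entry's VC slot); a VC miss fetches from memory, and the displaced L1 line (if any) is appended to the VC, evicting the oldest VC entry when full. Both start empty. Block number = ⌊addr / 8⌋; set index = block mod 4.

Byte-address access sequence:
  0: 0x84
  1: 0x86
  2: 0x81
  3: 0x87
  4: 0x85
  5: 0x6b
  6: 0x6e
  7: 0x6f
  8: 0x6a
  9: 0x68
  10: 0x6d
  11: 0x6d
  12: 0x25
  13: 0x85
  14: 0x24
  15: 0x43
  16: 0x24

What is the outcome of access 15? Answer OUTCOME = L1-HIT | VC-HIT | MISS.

OUTCOME = MISS

0: 0x84 (blk 16, set 0) → MISS  vc=[]
1: 0x86 (blk 16, set 0) → L1-HIT  vc=[]
2: 0x81 (blk 16, set 0) → L1-HIT  vc=[]
3: 0x87 (blk 16, set 0) → L1-HIT  vc=[]
4: 0x85 (blk 16, set 0) → L1-HIT  vc=[]
5: 0x6b (blk 13, set 1) → MISS  vc=[]
6: 0x6e (blk 13, set 1) → L1-HIT  vc=[]
7: 0x6f (blk 13, set 1) → L1-HIT  vc=[]
8: 0x6a (blk 13, set 1) → L1-HIT  vc=[]
9: 0x68 (blk 13, set 1) → L1-HIT  vc=[]
10: 0x6d (blk 13, set 1) → L1-HIT  vc=[]
11: 0x6d (blk 13, set 1) → L1-HIT  vc=[]
12: 0x25 (blk 4, set 0) → MISS  vc=[16]
13: 0x85 (blk 16, set 0) → VC-HIT  vc=[4]
14: 0x24 (blk 4, set 0) → VC-HIT  vc=[16]
15: 0x43 (blk 8, set 0) → MISS  vc=[16, 4]
16: 0x24 (blk 4, set 0) → VC-HIT  vc=[16, 8]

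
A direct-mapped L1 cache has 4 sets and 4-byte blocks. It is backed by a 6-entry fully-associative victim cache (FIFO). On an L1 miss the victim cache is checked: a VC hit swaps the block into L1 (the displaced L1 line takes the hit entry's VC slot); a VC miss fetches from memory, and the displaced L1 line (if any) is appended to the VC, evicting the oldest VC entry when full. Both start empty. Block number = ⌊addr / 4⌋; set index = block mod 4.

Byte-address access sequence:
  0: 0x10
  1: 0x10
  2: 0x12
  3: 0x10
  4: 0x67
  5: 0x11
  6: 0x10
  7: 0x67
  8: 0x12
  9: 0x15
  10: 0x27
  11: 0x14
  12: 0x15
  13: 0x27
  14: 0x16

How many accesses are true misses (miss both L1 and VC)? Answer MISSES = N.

  [0] addr=0x10 blk=4 s=0: MISS | VC []
  [1] addr=0x10 blk=4 s=0: L1-HIT | VC []
  [2] addr=0x12 blk=4 s=0: L1-HIT | VC []
  [3] addr=0x10 blk=4 s=0: L1-HIT | VC []
  [4] addr=0x67 blk=25 s=1: MISS | VC []
  [5] addr=0x11 blk=4 s=0: L1-HIT | VC []
  [6] addr=0x10 blk=4 s=0: L1-HIT | VC []
  [7] addr=0x67 blk=25 s=1: L1-HIT | VC []
  [8] addr=0x12 blk=4 s=0: L1-HIT | VC []
  [9] addr=0x15 blk=5 s=1: MISS | VC [25]
  [10] addr=0x27 blk=9 s=1: MISS | VC [25, 5]
  [11] addr=0x14 blk=5 s=1: VC-HIT | VC [25, 9]
  [12] addr=0x15 blk=5 s=1: L1-HIT | VC [25, 9]
  [13] addr=0x27 blk=9 s=1: VC-HIT | VC [25, 5]
  [14] addr=0x16 blk=5 s=1: VC-HIT | VC [25, 9]

MISSES = 4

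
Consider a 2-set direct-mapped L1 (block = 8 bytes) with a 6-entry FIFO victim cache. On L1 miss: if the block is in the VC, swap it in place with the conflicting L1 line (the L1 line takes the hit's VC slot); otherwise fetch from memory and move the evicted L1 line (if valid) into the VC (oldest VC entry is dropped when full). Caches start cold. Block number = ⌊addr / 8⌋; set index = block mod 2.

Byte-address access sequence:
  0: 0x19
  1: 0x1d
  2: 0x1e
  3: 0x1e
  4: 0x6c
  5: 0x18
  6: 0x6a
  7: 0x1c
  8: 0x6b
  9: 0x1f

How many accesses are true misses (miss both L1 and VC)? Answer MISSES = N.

MISSES = 2

0: 0x19 (blk 3, set 1) → MISS  vc=[]
1: 0x1d (blk 3, set 1) → L1-HIT  vc=[]
2: 0x1e (blk 3, set 1) → L1-HIT  vc=[]
3: 0x1e (blk 3, set 1) → L1-HIT  vc=[]
4: 0x6c (blk 13, set 1) → MISS  vc=[3]
5: 0x18 (blk 3, set 1) → VC-HIT  vc=[13]
6: 0x6a (blk 13, set 1) → VC-HIT  vc=[3]
7: 0x1c (blk 3, set 1) → VC-HIT  vc=[13]
8: 0x6b (blk 13, set 1) → VC-HIT  vc=[3]
9: 0x1f (blk 3, set 1) → VC-HIT  vc=[13]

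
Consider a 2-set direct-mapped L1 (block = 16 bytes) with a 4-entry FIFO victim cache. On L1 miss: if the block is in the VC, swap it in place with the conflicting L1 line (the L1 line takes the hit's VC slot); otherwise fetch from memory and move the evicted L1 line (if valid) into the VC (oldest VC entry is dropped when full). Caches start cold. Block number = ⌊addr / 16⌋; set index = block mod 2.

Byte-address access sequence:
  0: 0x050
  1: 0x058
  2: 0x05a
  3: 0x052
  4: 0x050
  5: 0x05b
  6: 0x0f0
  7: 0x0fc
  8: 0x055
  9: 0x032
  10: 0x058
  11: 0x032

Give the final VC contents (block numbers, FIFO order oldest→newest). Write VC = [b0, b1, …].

VC = [15, 5]

#0 0x50→b5/s1 MISS; vc=[]
#1 0x58→b5/s1 L1-HIT; vc=[]
#2 0x5a→b5/s1 L1-HIT; vc=[]
#3 0x52→b5/s1 L1-HIT; vc=[]
#4 0x50→b5/s1 L1-HIT; vc=[]
#5 0x5b→b5/s1 L1-HIT; vc=[]
#6 0xf0→b15/s1 MISS; vc=[5]
#7 0xfc→b15/s1 L1-HIT; vc=[5]
#8 0x55→b5/s1 VC-HIT; vc=[15]
#9 0x32→b3/s1 MISS; vc=[15,5]
#10 0x58→b5/s1 VC-HIT; vc=[15,3]
#11 0x32→b3/s1 VC-HIT; vc=[15,5]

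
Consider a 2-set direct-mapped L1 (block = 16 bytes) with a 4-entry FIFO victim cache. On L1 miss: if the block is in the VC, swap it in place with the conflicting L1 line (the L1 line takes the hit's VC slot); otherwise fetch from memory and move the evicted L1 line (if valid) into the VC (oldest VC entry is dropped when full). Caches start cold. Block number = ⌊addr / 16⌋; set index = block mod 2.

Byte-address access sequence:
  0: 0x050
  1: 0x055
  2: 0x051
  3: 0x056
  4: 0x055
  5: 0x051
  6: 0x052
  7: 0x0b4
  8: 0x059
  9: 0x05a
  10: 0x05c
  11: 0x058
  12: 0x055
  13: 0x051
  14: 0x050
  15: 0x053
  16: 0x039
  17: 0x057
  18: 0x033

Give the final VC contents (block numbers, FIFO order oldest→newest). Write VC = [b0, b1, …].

VC = [11, 5]

  [0] addr=0x50 blk=5 s=1: MISS | VC []
  [1] addr=0x55 blk=5 s=1: L1-HIT | VC []
  [2] addr=0x51 blk=5 s=1: L1-HIT | VC []
  [3] addr=0x56 blk=5 s=1: L1-HIT | VC []
  [4] addr=0x55 blk=5 s=1: L1-HIT | VC []
  [5] addr=0x51 blk=5 s=1: L1-HIT | VC []
  [6] addr=0x52 blk=5 s=1: L1-HIT | VC []
  [7] addr=0xb4 blk=11 s=1: MISS | VC [5]
  [8] addr=0x59 blk=5 s=1: VC-HIT | VC [11]
  [9] addr=0x5a blk=5 s=1: L1-HIT | VC [11]
  [10] addr=0x5c blk=5 s=1: L1-HIT | VC [11]
  [11] addr=0x58 blk=5 s=1: L1-HIT | VC [11]
  [12] addr=0x55 blk=5 s=1: L1-HIT | VC [11]
  [13] addr=0x51 blk=5 s=1: L1-HIT | VC [11]
  [14] addr=0x50 blk=5 s=1: L1-HIT | VC [11]
  [15] addr=0x53 blk=5 s=1: L1-HIT | VC [11]
  [16] addr=0x39 blk=3 s=1: MISS | VC [11, 5]
  [17] addr=0x57 blk=5 s=1: VC-HIT | VC [11, 3]
  [18] addr=0x33 blk=3 s=1: VC-HIT | VC [11, 5]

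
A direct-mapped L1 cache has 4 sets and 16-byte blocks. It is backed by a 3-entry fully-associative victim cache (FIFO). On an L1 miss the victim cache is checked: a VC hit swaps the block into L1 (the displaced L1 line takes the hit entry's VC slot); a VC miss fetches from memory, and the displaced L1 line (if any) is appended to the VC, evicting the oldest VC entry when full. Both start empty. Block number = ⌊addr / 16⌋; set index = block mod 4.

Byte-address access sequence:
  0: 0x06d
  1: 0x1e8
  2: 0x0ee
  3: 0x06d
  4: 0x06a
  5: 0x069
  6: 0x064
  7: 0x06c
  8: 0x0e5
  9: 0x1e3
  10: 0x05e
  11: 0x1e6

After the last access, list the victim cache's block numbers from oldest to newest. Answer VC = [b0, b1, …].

#0 0x6d→b6/s2 MISS; vc=[]
#1 0x1e8→b30/s2 MISS; vc=[6]
#2 0xee→b14/s2 MISS; vc=[6,30]
#3 0x6d→b6/s2 VC-HIT; vc=[14,30]
#4 0x6a→b6/s2 L1-HIT; vc=[14,30]
#5 0x69→b6/s2 L1-HIT; vc=[14,30]
#6 0x64→b6/s2 L1-HIT; vc=[14,30]
#7 0x6c→b6/s2 L1-HIT; vc=[14,30]
#8 0xe5→b14/s2 VC-HIT; vc=[6,30]
#9 0x1e3→b30/s2 VC-HIT; vc=[6,14]
#10 0x5e→b5/s1 MISS; vc=[6,14]
#11 0x1e6→b30/s2 L1-HIT; vc=[6,14]

VC = [6, 14]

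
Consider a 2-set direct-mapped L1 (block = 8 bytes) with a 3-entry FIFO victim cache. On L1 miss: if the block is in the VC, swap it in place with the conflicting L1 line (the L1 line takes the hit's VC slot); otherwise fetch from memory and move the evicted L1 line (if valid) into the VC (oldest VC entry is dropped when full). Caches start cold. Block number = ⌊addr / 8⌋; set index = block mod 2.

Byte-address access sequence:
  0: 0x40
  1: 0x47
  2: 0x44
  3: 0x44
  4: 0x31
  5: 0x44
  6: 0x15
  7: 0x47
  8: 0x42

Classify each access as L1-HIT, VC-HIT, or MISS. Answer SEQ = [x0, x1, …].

SEQ = [MISS, L1-HIT, L1-HIT, L1-HIT, MISS, VC-HIT, MISS, VC-HIT, L1-HIT]

  [0] addr=0x40 blk=8 s=0: MISS | VC []
  [1] addr=0x47 blk=8 s=0: L1-HIT | VC []
  [2] addr=0x44 blk=8 s=0: L1-HIT | VC []
  [3] addr=0x44 blk=8 s=0: L1-HIT | VC []
  [4] addr=0x31 blk=6 s=0: MISS | VC [8]
  [5] addr=0x44 blk=8 s=0: VC-HIT | VC [6]
  [6] addr=0x15 blk=2 s=0: MISS | VC [6, 8]
  [7] addr=0x47 blk=8 s=0: VC-HIT | VC [6, 2]
  [8] addr=0x42 blk=8 s=0: L1-HIT | VC [6, 2]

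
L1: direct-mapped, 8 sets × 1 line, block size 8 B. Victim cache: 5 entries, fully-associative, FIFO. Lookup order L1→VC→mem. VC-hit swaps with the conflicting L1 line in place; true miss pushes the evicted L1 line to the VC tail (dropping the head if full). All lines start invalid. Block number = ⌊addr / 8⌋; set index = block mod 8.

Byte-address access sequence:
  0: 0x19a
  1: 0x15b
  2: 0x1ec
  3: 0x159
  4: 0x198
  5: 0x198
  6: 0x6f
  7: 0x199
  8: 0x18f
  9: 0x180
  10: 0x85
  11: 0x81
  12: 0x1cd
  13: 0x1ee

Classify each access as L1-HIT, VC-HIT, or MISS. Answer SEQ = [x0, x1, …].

SEQ = [MISS, MISS, MISS, L1-HIT, VC-HIT, L1-HIT, MISS, L1-HIT, MISS, MISS, MISS, L1-HIT, MISS, VC-HIT]

#0 0x19a→b51/s3 MISS; vc=[]
#1 0x15b→b43/s3 MISS; vc=[51]
#2 0x1ec→b61/s5 MISS; vc=[51]
#3 0x159→b43/s3 L1-HIT; vc=[51]
#4 0x198→b51/s3 VC-HIT; vc=[43]
#5 0x198→b51/s3 L1-HIT; vc=[43]
#6 0x6f→b13/s5 MISS; vc=[43,61]
#7 0x199→b51/s3 L1-HIT; vc=[43,61]
#8 0x18f→b49/s1 MISS; vc=[43,61]
#9 0x180→b48/s0 MISS; vc=[43,61]
#10 0x85→b16/s0 MISS; vc=[43,61,48]
#11 0x81→b16/s0 L1-HIT; vc=[43,61,48]
#12 0x1cd→b57/s1 MISS; vc=[43,61,48,49]
#13 0x1ee→b61/s5 VC-HIT; vc=[43,13,48,49]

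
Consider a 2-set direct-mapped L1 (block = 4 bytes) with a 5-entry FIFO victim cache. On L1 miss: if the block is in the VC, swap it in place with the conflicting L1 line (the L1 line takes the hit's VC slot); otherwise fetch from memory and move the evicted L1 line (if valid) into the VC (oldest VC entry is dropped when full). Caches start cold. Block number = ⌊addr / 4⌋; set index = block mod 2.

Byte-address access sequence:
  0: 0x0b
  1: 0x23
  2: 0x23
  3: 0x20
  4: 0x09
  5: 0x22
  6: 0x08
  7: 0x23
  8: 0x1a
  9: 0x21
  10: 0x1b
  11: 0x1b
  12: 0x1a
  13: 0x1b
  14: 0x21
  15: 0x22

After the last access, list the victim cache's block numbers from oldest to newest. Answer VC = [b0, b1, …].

#0 0xb→b2/s0 MISS; vc=[]
#1 0x23→b8/s0 MISS; vc=[2]
#2 0x23→b8/s0 L1-HIT; vc=[2]
#3 0x20→b8/s0 L1-HIT; vc=[2]
#4 0x9→b2/s0 VC-HIT; vc=[8]
#5 0x22→b8/s0 VC-HIT; vc=[2]
#6 0x8→b2/s0 VC-HIT; vc=[8]
#7 0x23→b8/s0 VC-HIT; vc=[2]
#8 0x1a→b6/s0 MISS; vc=[2,8]
#9 0x21→b8/s0 VC-HIT; vc=[2,6]
#10 0x1b→b6/s0 VC-HIT; vc=[2,8]
#11 0x1b→b6/s0 L1-HIT; vc=[2,8]
#12 0x1a→b6/s0 L1-HIT; vc=[2,8]
#13 0x1b→b6/s0 L1-HIT; vc=[2,8]
#14 0x21→b8/s0 VC-HIT; vc=[2,6]
#15 0x22→b8/s0 L1-HIT; vc=[2,6]

VC = [2, 6]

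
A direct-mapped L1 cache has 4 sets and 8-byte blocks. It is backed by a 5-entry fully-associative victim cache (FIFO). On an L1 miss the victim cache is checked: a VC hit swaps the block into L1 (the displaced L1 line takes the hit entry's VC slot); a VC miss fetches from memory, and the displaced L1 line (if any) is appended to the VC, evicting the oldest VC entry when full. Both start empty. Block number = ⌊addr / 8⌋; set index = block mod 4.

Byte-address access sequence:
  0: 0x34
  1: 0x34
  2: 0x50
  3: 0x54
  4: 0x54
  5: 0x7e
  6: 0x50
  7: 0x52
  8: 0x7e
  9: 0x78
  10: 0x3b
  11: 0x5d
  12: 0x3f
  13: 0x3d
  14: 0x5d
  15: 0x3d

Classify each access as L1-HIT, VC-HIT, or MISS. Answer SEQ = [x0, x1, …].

SEQ = [MISS, L1-HIT, MISS, L1-HIT, L1-HIT, MISS, L1-HIT, L1-HIT, L1-HIT, L1-HIT, MISS, MISS, VC-HIT, L1-HIT, VC-HIT, VC-HIT]

0: 0x34 (blk 6, set 2) → MISS  vc=[]
1: 0x34 (blk 6, set 2) → L1-HIT  vc=[]
2: 0x50 (blk 10, set 2) → MISS  vc=[6]
3: 0x54 (blk 10, set 2) → L1-HIT  vc=[6]
4: 0x54 (blk 10, set 2) → L1-HIT  vc=[6]
5: 0x7e (blk 15, set 3) → MISS  vc=[6]
6: 0x50 (blk 10, set 2) → L1-HIT  vc=[6]
7: 0x52 (blk 10, set 2) → L1-HIT  vc=[6]
8: 0x7e (blk 15, set 3) → L1-HIT  vc=[6]
9: 0x78 (blk 15, set 3) → L1-HIT  vc=[6]
10: 0x3b (blk 7, set 3) → MISS  vc=[6, 15]
11: 0x5d (blk 11, set 3) → MISS  vc=[6, 15, 7]
12: 0x3f (blk 7, set 3) → VC-HIT  vc=[6, 15, 11]
13: 0x3d (blk 7, set 3) → L1-HIT  vc=[6, 15, 11]
14: 0x5d (blk 11, set 3) → VC-HIT  vc=[6, 15, 7]
15: 0x3d (blk 7, set 3) → VC-HIT  vc=[6, 15, 11]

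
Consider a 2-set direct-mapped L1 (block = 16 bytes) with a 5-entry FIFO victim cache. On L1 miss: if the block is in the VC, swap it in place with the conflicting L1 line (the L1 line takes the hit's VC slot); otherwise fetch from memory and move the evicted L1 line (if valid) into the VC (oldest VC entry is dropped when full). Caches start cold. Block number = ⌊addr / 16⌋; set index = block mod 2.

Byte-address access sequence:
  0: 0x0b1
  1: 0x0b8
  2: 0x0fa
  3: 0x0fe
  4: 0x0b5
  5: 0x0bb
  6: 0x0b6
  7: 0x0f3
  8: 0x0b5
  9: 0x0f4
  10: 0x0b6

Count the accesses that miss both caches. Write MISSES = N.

  [0] addr=0xb1 blk=11 s=1: MISS | VC []
  [1] addr=0xb8 blk=11 s=1: L1-HIT | VC []
  [2] addr=0xfa blk=15 s=1: MISS | VC [11]
  [3] addr=0xfe blk=15 s=1: L1-HIT | VC [11]
  [4] addr=0xb5 blk=11 s=1: VC-HIT | VC [15]
  [5] addr=0xbb blk=11 s=1: L1-HIT | VC [15]
  [6] addr=0xb6 blk=11 s=1: L1-HIT | VC [15]
  [7] addr=0xf3 blk=15 s=1: VC-HIT | VC [11]
  [8] addr=0xb5 blk=11 s=1: VC-HIT | VC [15]
  [9] addr=0xf4 blk=15 s=1: VC-HIT | VC [11]
  [10] addr=0xb6 blk=11 s=1: VC-HIT | VC [15]

MISSES = 2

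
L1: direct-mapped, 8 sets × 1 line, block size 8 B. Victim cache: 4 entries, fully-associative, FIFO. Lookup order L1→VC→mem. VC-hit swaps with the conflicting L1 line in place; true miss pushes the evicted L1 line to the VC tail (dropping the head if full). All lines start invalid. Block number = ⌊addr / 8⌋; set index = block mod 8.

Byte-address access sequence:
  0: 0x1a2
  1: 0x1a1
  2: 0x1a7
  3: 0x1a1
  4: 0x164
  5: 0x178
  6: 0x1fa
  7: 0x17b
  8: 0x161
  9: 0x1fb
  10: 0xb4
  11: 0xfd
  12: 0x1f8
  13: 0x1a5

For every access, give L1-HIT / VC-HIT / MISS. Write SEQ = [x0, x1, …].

  [0] addr=0x1a2 blk=52 s=4: MISS | VC []
  [1] addr=0x1a1 blk=52 s=4: L1-HIT | VC []
  [2] addr=0x1a7 blk=52 s=4: L1-HIT | VC []
  [3] addr=0x1a1 blk=52 s=4: L1-HIT | VC []
  [4] addr=0x164 blk=44 s=4: MISS | VC [52]
  [5] addr=0x178 blk=47 s=7: MISS | VC [52]
  [6] addr=0x1fa blk=63 s=7: MISS | VC [52, 47]
  [7] addr=0x17b blk=47 s=7: VC-HIT | VC [52, 63]
  [8] addr=0x161 blk=44 s=4: L1-HIT | VC [52, 63]
  [9] addr=0x1fb blk=63 s=7: VC-HIT | VC [52, 47]
  [10] addr=0xb4 blk=22 s=6: MISS | VC [52, 47]
  [11] addr=0xfd blk=31 s=7: MISS | VC [52, 47, 63]
  [12] addr=0x1f8 blk=63 s=7: VC-HIT | VC [52, 47, 31]
  [13] addr=0x1a5 blk=52 s=4: VC-HIT | VC [44, 47, 31]

SEQ = [MISS, L1-HIT, L1-HIT, L1-HIT, MISS, MISS, MISS, VC-HIT, L1-HIT, VC-HIT, MISS, MISS, VC-HIT, VC-HIT]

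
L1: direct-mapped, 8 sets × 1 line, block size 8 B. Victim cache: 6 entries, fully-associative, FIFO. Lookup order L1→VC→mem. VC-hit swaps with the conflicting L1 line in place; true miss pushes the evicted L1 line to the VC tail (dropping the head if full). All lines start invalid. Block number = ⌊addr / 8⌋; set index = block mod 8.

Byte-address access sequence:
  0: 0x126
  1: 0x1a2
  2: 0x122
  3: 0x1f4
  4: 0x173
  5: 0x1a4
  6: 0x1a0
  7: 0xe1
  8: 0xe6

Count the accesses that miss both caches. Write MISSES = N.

0: 0x126 (blk 36, set 4) → MISS  vc=[]
1: 0x1a2 (blk 52, set 4) → MISS  vc=[36]
2: 0x122 (blk 36, set 4) → VC-HIT  vc=[52]
3: 0x1f4 (blk 62, set 6) → MISS  vc=[52]
4: 0x173 (blk 46, set 6) → MISS  vc=[52, 62]
5: 0x1a4 (blk 52, set 4) → VC-HIT  vc=[36, 62]
6: 0x1a0 (blk 52, set 4) → L1-HIT  vc=[36, 62]
7: 0xe1 (blk 28, set 4) → MISS  vc=[36, 62, 52]
8: 0xe6 (blk 28, set 4) → L1-HIT  vc=[36, 62, 52]

MISSES = 5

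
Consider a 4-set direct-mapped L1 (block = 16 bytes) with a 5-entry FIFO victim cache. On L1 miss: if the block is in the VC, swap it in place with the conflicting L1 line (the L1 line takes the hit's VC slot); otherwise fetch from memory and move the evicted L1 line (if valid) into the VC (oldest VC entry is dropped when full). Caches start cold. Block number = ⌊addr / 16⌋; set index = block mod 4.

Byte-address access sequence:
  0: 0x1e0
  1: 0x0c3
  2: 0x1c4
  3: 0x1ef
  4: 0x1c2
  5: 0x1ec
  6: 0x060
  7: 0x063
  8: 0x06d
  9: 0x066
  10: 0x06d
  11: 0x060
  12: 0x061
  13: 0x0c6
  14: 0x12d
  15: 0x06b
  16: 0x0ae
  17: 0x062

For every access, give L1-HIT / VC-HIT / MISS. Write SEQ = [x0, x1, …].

SEQ = [MISS, MISS, MISS, L1-HIT, L1-HIT, L1-HIT, MISS, L1-HIT, L1-HIT, L1-HIT, L1-HIT, L1-HIT, L1-HIT, VC-HIT, MISS, VC-HIT, MISS, VC-HIT]

#0 0x1e0→b30/s2 MISS; vc=[]
#1 0xc3→b12/s0 MISS; vc=[]
#2 0x1c4→b28/s0 MISS; vc=[12]
#3 0x1ef→b30/s2 L1-HIT; vc=[12]
#4 0x1c2→b28/s0 L1-HIT; vc=[12]
#5 0x1ec→b30/s2 L1-HIT; vc=[12]
#6 0x60→b6/s2 MISS; vc=[12,30]
#7 0x63→b6/s2 L1-HIT; vc=[12,30]
#8 0x6d→b6/s2 L1-HIT; vc=[12,30]
#9 0x66→b6/s2 L1-HIT; vc=[12,30]
#10 0x6d→b6/s2 L1-HIT; vc=[12,30]
#11 0x60→b6/s2 L1-HIT; vc=[12,30]
#12 0x61→b6/s2 L1-HIT; vc=[12,30]
#13 0xc6→b12/s0 VC-HIT; vc=[28,30]
#14 0x12d→b18/s2 MISS; vc=[28,30,6]
#15 0x6b→b6/s2 VC-HIT; vc=[28,30,18]
#16 0xae→b10/s2 MISS; vc=[28,30,18,6]
#17 0x62→b6/s2 VC-HIT; vc=[28,30,18,10]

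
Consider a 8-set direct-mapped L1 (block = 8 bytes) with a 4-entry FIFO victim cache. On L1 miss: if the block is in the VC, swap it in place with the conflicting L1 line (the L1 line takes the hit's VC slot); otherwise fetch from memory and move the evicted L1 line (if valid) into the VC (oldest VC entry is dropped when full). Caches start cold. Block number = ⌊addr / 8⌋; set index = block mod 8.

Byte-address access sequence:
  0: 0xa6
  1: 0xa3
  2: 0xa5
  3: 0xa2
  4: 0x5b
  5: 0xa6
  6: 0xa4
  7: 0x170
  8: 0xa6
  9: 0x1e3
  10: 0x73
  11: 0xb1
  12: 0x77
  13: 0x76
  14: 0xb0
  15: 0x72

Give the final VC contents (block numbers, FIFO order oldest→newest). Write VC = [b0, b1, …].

VC = [20, 46, 22]

  [0] addr=0xa6 blk=20 s=4: MISS | VC []
  [1] addr=0xa3 blk=20 s=4: L1-HIT | VC []
  [2] addr=0xa5 blk=20 s=4: L1-HIT | VC []
  [3] addr=0xa2 blk=20 s=4: L1-HIT | VC []
  [4] addr=0x5b blk=11 s=3: MISS | VC []
  [5] addr=0xa6 blk=20 s=4: L1-HIT | VC []
  [6] addr=0xa4 blk=20 s=4: L1-HIT | VC []
  [7] addr=0x170 blk=46 s=6: MISS | VC []
  [8] addr=0xa6 blk=20 s=4: L1-HIT | VC []
  [9] addr=0x1e3 blk=60 s=4: MISS | VC [20]
  [10] addr=0x73 blk=14 s=6: MISS | VC [20, 46]
  [11] addr=0xb1 blk=22 s=6: MISS | VC [20, 46, 14]
  [12] addr=0x77 blk=14 s=6: VC-HIT | VC [20, 46, 22]
  [13] addr=0x76 blk=14 s=6: L1-HIT | VC [20, 46, 22]
  [14] addr=0xb0 blk=22 s=6: VC-HIT | VC [20, 46, 14]
  [15] addr=0x72 blk=14 s=6: VC-HIT | VC [20, 46, 22]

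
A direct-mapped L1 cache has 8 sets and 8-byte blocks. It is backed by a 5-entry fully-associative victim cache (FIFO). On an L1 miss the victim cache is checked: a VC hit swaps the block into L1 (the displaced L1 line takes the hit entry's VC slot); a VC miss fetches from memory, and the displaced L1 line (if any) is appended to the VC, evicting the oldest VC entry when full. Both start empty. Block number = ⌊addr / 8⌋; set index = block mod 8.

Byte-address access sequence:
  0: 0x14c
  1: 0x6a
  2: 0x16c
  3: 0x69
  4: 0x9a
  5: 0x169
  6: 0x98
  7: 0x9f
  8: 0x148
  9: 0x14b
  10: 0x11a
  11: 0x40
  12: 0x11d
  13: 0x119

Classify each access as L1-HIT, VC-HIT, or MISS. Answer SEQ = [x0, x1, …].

0: 0x14c (blk 41, set 1) → MISS  vc=[]
1: 0x6a (blk 13, set 5) → MISS  vc=[]
2: 0x16c (blk 45, set 5) → MISS  vc=[13]
3: 0x69 (blk 13, set 5) → VC-HIT  vc=[45]
4: 0x9a (blk 19, set 3) → MISS  vc=[45]
5: 0x169 (blk 45, set 5) → VC-HIT  vc=[13]
6: 0x98 (blk 19, set 3) → L1-HIT  vc=[13]
7: 0x9f (blk 19, set 3) → L1-HIT  vc=[13]
8: 0x148 (blk 41, set 1) → L1-HIT  vc=[13]
9: 0x14b (blk 41, set 1) → L1-HIT  vc=[13]
10: 0x11a (blk 35, set 3) → MISS  vc=[13, 19]
11: 0x40 (blk 8, set 0) → MISS  vc=[13, 19]
12: 0x11d (blk 35, set 3) → L1-HIT  vc=[13, 19]
13: 0x119 (blk 35, set 3) → L1-HIT  vc=[13, 19]

SEQ = [MISS, MISS, MISS, VC-HIT, MISS, VC-HIT, L1-HIT, L1-HIT, L1-HIT, L1-HIT, MISS, MISS, L1-HIT, L1-HIT]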